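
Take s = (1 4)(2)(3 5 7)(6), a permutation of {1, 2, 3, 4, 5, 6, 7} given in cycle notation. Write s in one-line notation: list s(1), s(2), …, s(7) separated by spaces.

Reading each image from the cycles: 1→4, 2→2, 3→5, 4→1, 5→7, 6→6, 7→3.
Listing these in domain order gives 4 2 5 1 7 6 3.

4 2 5 1 7 6 3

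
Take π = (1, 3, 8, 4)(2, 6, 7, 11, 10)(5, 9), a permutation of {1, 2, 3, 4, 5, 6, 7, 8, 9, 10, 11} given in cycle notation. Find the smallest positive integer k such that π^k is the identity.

The cycle type of π is (5, 4, 2).
The order of π is the least common multiple of its cycle lengths: lcm(5, 4, 2) = 20.

20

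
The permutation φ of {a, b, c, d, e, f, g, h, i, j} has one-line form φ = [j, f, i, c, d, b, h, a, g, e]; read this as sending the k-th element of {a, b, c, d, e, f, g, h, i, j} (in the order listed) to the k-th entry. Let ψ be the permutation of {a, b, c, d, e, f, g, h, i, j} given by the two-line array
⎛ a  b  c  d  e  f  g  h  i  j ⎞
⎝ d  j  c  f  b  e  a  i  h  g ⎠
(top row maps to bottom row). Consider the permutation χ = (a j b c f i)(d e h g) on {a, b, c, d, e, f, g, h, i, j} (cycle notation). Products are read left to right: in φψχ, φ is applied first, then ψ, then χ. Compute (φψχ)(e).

i

(φψχ)(e) = χ(ψ(φ(e))). φ(e) = d, then ψ(d) = f, then χ(f) = i, so the result is i.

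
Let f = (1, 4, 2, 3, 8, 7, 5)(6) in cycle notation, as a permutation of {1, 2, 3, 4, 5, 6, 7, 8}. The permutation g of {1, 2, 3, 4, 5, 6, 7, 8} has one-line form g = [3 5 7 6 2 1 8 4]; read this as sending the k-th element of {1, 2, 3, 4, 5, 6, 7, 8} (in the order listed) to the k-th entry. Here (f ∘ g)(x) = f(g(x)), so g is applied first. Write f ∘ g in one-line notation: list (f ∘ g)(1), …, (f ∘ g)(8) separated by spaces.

Chase each element through g then f: 1 → 3 → 8; 2 → 5 → 1; 3 → 7 → 5; 4 → 6 → 6; 5 → 2 → 3; 6 → 1 → 4; 7 → 8 → 7; 8 → 4 → 2.
So f ∘ g in one-line form is 8 1 5 6 3 4 7 2.

8 1 5 6 3 4 7 2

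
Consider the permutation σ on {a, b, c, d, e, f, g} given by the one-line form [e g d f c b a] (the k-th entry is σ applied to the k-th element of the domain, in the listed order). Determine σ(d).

f

d is element number 4 of the domain, and entry number 4 of the one-line form is f, so σ(d) = f.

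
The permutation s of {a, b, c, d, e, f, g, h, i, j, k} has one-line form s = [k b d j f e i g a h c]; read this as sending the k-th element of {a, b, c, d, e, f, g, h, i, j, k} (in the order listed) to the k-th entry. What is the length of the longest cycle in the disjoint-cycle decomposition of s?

Decomposing into disjoint cycles gives (a, k, c, d, j, h, g, i)(e, f); the longest has length 8.

8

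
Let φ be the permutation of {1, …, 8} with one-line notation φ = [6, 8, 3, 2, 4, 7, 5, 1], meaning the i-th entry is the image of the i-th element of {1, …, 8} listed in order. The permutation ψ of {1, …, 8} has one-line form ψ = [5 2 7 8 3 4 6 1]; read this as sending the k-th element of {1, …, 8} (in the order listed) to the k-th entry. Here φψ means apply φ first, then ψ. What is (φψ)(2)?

1

First apply φ: φ(2) = 8, then ψ(8) = 1. Thus (φψ)(2) = 1.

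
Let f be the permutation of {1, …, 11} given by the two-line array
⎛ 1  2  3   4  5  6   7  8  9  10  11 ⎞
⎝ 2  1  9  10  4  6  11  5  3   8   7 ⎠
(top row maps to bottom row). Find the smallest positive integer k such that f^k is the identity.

Writing f as disjoint cycles, the cycle lengths are 4, 2, 2, 2, 1.
Since disjoint cycles commute, ord(f) = lcm(4, 2, 2, 2) = 4.

4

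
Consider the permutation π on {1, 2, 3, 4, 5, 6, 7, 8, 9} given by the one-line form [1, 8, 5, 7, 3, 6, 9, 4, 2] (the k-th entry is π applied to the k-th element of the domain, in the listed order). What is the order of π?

10

Decomposing into disjoint cycles gives cycle lengths 5, 2, 1, 1.
Since disjoint cycles commute, ord(π) = lcm(5, 2) = 10.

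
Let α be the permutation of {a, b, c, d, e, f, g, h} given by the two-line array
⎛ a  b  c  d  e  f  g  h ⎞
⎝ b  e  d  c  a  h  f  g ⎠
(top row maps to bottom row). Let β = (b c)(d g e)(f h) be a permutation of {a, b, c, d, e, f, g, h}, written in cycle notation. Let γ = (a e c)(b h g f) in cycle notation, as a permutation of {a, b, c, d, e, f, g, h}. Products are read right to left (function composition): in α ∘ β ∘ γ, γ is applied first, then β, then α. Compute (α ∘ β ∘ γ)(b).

h

Apply the permutations in order: γ(b) = h, then β(h) = f, then α(f) = h. So (α ∘ β ∘ γ)(b) = h.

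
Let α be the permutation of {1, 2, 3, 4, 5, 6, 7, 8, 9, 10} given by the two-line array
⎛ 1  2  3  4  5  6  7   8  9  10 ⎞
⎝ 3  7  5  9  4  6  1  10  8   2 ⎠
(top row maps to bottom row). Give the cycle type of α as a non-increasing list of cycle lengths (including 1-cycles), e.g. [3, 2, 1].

The disjoint cycles are (1, 3, 5, 4, 9, 8, 10, 2, 7)(6), with lengths 9, 1 in non-increasing order.

[9, 1]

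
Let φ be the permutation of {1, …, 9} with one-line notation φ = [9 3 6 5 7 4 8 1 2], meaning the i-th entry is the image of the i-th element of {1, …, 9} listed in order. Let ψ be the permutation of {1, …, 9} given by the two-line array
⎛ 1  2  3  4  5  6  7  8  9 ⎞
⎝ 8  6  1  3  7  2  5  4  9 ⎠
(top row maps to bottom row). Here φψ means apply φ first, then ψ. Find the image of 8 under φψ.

8

(φψ)(8) = ψ(φ(8)). φ(8) = 1, then ψ(1) = 8. So (φψ)(8) = 8.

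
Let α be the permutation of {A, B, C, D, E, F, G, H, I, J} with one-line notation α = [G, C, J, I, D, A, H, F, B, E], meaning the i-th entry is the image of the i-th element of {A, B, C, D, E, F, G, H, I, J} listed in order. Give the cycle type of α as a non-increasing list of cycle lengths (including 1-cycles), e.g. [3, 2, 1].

[6, 4]

The disjoint cycles are (A G H F)(B C J E D I), with lengths 6, 4 in non-increasing order.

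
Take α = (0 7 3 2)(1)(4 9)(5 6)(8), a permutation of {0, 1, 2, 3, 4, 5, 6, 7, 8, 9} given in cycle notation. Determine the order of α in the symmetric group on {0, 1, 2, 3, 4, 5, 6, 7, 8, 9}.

4

The cycle type of α is (4, 2, 2, 1, 1).
The order of α is the least common multiple of its cycle lengths: lcm(4, 2, 2) = 4.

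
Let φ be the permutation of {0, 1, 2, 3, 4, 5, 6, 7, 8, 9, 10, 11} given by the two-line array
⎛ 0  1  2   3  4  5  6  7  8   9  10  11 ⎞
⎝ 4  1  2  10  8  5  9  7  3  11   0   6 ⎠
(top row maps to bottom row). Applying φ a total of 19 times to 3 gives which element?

8

Tracing 3 → 10 → … returns to 3 after 5 steps, so 3 lies in a 5-cycle (0, 4, 8, 3, 10).
Since the cycle has length 5, φ^19 acts on it the same as φ^4 (19 mod 5 = 4).
Advancing 4 steps from 3: 3 → 10 → 0 → 4 → 8.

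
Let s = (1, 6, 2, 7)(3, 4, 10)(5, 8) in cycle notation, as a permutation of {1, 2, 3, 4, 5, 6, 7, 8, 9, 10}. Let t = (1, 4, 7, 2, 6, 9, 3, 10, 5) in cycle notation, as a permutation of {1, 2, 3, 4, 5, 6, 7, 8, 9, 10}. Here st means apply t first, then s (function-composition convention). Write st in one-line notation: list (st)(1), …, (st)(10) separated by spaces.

10 2 3 1 6 9 7 5 4 8

(st)(x) = s(t(x)). Computing each image: s(t(1)) = s(4) = 10, s(t(2)) = s(6) = 2, s(t(3)) = s(10) = 3, s(t(4)) = s(7) = 1, s(t(5)) = s(1) = 6, s(t(6)) = s(9) = 9, s(t(7)) = s(2) = 7, s(t(8)) = s(8) = 5, s(t(9)) = s(3) = 4, s(t(10)) = s(5) = 8.
Hence st = [10 2 3 1 6 9 7 5 4 8].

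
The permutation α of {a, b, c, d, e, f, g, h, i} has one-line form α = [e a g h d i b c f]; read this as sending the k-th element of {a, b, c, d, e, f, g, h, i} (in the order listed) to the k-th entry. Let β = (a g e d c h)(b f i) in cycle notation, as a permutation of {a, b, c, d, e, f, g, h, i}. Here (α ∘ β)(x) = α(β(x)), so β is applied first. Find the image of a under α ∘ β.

(α ∘ β)(a) = α(β(a)). β(a) = g, then α(g) = b. So (α ∘ β)(a) = b.

b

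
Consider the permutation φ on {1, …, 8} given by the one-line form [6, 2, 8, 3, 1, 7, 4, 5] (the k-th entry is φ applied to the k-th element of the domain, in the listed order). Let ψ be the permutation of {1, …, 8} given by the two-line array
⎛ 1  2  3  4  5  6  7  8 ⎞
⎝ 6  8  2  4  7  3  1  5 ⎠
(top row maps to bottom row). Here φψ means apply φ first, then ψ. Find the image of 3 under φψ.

5

First apply φ: φ(3) = 8, then ψ(8) = 5. Thus (φψ)(3) = 5.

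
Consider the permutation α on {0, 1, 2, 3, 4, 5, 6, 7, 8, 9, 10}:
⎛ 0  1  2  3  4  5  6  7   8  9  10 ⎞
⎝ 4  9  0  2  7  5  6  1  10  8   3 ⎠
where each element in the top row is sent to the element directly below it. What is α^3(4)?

Tracing 4 → 7 → … returns to 4 after 9 steps, so 4 lies in a 9-cycle (0, 4, 7, 1, 9, 8, 10, 3, 2).
Stepping 3 places around the cycle: 4 → 7 → 1 → 9.

9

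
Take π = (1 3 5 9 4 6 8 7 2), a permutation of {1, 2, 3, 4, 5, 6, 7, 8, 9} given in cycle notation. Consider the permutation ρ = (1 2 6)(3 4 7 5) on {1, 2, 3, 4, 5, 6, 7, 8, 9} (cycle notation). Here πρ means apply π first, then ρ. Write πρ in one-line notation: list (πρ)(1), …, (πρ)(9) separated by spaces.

4 2 3 1 9 8 6 5 7

(πρ)(x) = ρ(π(x)). Computing each image: ρ(π(1)) = ρ(3) = 4, ρ(π(2)) = ρ(1) = 2, ρ(π(3)) = ρ(5) = 3, ρ(π(4)) = ρ(6) = 1, ρ(π(5)) = ρ(9) = 9, ρ(π(6)) = ρ(8) = 8, ρ(π(7)) = ρ(2) = 6, ρ(π(8)) = ρ(7) = 5, ρ(π(9)) = ρ(4) = 7.
Hence πρ = [4 2 3 1 9 8 6 5 7].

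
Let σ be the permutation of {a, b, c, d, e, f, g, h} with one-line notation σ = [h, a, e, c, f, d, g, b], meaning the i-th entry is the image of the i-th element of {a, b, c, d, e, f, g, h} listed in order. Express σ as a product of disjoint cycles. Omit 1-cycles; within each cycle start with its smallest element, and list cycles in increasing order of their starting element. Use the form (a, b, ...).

Iterating σ from a gives a → h → b → a; that is the 3-cycle (a, h, b).
Repeating from the next unused element and collecting all non-trivial cycles gives (a, h, b)(c, e, f, d).

(a, h, b)(c, e, f, d)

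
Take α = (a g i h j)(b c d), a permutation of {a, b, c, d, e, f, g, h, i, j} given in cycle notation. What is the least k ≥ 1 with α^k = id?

15

The cycle type of α is (5, 3, 1, 1).
Since disjoint cycles commute, ord(α) = lcm(5, 3) = 15.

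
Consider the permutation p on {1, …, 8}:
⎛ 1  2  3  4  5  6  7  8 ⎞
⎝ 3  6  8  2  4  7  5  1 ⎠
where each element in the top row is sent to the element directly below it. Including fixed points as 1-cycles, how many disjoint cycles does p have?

2

The cycle decomposition is (1 3 8)(2 6 7 5 4), which has 2 cycles (counting 1-cycles).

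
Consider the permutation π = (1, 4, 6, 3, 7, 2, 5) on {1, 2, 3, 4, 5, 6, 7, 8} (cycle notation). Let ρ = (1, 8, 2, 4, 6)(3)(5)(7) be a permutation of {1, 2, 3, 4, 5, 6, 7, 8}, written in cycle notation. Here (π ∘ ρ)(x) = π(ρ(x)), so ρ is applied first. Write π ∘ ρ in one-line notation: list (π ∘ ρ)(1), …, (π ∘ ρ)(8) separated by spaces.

8 6 7 3 1 4 2 5

Chase each element through ρ then π: 1 → 8 → 8; 2 → 4 → 6; 3 → 3 → 7; 4 → 6 → 3; 5 → 5 → 1; 6 → 1 → 4; 7 → 7 → 2; 8 → 2 → 5.
So π ∘ ρ in one-line form is 8 6 7 3 1 4 2 5.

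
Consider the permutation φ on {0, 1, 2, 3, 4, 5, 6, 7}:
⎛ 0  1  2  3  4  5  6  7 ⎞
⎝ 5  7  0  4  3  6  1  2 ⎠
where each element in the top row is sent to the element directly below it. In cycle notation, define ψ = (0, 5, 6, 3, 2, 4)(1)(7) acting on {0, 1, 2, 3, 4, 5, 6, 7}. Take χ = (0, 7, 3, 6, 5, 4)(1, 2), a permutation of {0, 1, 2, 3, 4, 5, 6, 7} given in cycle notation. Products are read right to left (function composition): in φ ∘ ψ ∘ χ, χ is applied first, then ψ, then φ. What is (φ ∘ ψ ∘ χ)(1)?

3

(φ ∘ ψ ∘ χ)(1) = φ(ψ(χ(1))). χ(1) = 2, then ψ(2) = 4, then φ(4) = 3, so the result is 3.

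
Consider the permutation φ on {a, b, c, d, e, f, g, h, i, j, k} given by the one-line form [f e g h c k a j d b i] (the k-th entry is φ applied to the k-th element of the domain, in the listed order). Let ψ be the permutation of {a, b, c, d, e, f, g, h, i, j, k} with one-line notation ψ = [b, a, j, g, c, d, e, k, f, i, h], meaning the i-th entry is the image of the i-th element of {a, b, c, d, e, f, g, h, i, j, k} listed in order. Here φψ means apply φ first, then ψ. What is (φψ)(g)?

First apply φ: φ(g) = a, then ψ(a) = b. Thus (φψ)(g) = b.

b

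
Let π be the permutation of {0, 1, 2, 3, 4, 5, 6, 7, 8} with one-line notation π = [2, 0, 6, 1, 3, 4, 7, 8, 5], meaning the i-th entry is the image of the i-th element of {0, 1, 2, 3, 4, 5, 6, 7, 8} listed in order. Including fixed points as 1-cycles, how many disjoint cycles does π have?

The cycle decomposition is (0, 2, 6, 7, 8, 5, 4, 3, 1), which has 1 cycle (counting 1-cycles).

1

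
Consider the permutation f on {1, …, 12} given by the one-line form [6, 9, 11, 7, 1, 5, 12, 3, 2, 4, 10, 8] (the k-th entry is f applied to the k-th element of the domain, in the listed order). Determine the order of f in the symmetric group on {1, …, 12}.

42

The disjoint-cycle form of f has cycle lengths 7, 3, 2.
The order is lcm(7, 3, 2) = 42.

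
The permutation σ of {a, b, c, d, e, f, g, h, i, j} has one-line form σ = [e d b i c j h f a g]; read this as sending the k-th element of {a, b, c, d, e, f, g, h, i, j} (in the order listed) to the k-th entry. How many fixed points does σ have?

No element satisfies σ(x) = x, so there are 0 fixed points.

0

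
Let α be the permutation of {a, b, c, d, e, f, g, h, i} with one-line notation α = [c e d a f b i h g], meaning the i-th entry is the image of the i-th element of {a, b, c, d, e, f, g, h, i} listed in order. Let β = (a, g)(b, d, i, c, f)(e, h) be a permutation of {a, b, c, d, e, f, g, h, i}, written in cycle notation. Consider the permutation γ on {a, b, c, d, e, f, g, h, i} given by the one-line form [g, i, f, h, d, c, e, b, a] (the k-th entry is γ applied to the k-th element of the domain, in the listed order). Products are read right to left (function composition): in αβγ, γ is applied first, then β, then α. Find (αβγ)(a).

Chase a: γ(a) = g; β(g) = a; α(a) = c. Hence (αβγ)(a) = c.

c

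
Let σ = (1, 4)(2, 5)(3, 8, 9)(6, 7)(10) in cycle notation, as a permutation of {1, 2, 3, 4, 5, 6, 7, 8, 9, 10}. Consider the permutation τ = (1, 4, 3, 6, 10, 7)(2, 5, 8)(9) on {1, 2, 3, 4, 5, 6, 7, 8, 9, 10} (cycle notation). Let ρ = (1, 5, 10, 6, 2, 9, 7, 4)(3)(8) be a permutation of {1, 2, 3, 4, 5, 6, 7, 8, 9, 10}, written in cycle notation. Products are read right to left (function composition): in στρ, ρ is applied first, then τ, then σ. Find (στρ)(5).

(στρ)(5) = σ(τ(ρ(5))). ρ(5) = 10, then τ(10) = 7, then σ(7) = 6, so the result is 6.

6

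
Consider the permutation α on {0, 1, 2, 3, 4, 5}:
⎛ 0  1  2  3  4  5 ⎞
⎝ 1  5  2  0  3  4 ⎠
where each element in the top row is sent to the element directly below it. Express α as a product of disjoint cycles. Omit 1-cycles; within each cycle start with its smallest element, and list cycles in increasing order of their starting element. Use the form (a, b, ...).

From 0: 0 → 1 → 5 → 4 → 3 → 0, closing the cycle (0, 1, 5, 4, 3).
Continuing from each remaining unvisited element yields (0, 1, 5, 4, 3).

(0, 1, 5, 4, 3)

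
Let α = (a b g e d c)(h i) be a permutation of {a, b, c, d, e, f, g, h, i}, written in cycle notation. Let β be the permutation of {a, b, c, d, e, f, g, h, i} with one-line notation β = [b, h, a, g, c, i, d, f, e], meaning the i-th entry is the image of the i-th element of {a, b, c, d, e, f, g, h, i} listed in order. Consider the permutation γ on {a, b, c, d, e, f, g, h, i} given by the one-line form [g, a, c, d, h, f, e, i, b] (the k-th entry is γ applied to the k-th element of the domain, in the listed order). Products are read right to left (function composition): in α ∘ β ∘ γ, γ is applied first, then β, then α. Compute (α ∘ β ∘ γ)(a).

(α ∘ β ∘ γ)(a) = α(β(γ(a))). γ(a) = g, then β(g) = d, then α(d) = c, so the result is c.

c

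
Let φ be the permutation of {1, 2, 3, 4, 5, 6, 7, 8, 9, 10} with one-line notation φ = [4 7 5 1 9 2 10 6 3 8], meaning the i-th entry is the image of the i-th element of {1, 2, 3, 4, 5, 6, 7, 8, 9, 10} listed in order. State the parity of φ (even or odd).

In disjoint-cycle form the cycle lengths are 5, 3, 2.
A cycle is odd iff its length is even; φ has 1 even-length cycle, so sgn(φ) = (−1)^1 and φ is odd.

odd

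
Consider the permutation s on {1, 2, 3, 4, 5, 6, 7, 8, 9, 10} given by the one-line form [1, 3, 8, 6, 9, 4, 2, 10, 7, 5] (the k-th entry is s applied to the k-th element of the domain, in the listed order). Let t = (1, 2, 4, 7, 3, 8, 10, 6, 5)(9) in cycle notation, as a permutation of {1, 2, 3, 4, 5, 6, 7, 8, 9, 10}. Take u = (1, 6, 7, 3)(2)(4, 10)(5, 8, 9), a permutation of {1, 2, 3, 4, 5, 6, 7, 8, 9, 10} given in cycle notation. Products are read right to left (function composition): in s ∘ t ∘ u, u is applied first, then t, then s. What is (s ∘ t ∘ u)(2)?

6

Apply the permutations in order: u(2) = 2, then t(2) = 4, then s(4) = 6. So (s ∘ t ∘ u)(2) = 6.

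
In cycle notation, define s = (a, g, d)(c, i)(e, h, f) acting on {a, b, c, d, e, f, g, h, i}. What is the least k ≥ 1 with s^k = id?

The disjoint cycles have lengths 3, 3, 2, 1.
The order is lcm(3, 3, 2) = 6.

6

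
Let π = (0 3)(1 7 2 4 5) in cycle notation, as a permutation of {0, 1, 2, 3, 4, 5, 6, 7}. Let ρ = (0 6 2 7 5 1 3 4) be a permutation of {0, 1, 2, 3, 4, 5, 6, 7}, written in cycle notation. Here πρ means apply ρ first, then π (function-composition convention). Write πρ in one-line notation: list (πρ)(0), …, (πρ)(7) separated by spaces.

(πρ)(x) = π(ρ(x)). Computing each image: π(ρ(0)) = π(6) = 6, π(ρ(1)) = π(3) = 0, π(ρ(2)) = π(7) = 2, π(ρ(3)) = π(4) = 5, π(ρ(4)) = π(0) = 3, π(ρ(5)) = π(1) = 7, π(ρ(6)) = π(2) = 4, π(ρ(7)) = π(5) = 1.
Hence πρ = [6 0 2 5 3 7 4 1].

6 0 2 5 3 7 4 1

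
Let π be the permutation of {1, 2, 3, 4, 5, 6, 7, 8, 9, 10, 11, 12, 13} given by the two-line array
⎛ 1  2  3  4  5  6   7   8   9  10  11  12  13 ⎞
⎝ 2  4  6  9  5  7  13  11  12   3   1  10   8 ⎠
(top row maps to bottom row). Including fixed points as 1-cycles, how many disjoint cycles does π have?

The cycle decomposition is (1 2 4 9 12 10 3 6 7 13 8 11)(5), which has 2 cycles (counting 1-cycles).

2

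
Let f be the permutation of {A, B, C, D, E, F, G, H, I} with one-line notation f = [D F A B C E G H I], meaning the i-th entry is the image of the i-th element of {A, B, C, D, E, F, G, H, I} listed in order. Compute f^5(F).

Tracing F → E → … returns to F after 6 steps, so F lies in a 6-cycle (A, D, B, F, E, C).
Advancing 5 steps from F: F → E → C → A → D → B.

B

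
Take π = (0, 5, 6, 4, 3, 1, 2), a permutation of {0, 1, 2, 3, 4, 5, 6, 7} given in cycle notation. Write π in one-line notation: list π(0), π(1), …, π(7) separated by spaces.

5 2 0 1 3 6 4 7

Each element maps to the next entry in its cycle (wrapping to the front): 0↦5, 1↦2, 2↦0, 3↦1, 4↦3, 5↦6, 6↦4, 7↦7.
Listing these in domain order gives 5 2 0 1 3 6 4 7.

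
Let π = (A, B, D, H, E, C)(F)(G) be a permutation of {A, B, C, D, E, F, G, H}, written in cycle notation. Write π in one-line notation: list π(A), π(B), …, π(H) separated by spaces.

B D A H C F G E

Each element maps to the next entry in its cycle (wrapping to the front): A→B, B→D, C→A, D→H, E→C, F→F, G→G, H→E.
So the one-line form is B D A H C F G E.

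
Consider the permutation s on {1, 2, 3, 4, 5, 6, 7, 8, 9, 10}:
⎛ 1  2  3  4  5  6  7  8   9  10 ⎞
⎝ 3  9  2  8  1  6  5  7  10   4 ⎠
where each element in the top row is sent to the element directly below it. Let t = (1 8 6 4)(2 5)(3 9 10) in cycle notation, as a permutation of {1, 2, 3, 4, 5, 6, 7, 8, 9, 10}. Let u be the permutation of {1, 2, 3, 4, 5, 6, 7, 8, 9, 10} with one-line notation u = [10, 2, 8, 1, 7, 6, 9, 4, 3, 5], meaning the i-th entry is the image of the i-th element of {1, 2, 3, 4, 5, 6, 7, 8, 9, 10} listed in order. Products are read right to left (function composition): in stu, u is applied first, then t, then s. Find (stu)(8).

3

Apply the permutations in order: u(8) = 4, then t(4) = 1, then s(1) = 3. So (stu)(8) = 3.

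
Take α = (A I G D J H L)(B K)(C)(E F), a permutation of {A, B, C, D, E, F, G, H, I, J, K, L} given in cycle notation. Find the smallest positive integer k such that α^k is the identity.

14

The disjoint cycles have lengths 7, 2, 2, 1.
The order is lcm(7, 2, 2) = 14.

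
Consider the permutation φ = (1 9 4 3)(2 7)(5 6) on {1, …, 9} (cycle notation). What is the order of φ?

4

The disjoint cycles have lengths 4, 2, 2, 1.
Since disjoint cycles commute, ord(φ) = lcm(4, 2, 2) = 4.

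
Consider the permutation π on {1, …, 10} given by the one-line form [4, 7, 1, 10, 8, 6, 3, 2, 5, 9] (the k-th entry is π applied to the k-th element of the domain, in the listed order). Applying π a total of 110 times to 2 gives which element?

3

Tracing 2 → 7 → … returns to 2 after 9 steps, so 2 lies in a 9-cycle (1, 4, 10, 9, 5, 8, 2, 7, 3).
On a 9-cycle, π^9 is the identity, so π^110 = π^2 there (110 ≡ 2 mod 9).
Advancing 2 steps from 2: 2 → 7 → 3.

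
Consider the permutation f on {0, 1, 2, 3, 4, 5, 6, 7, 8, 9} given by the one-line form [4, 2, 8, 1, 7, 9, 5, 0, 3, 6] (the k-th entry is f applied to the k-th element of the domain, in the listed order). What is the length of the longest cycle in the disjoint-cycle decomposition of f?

Decomposing into disjoint cycles gives (0 4 7)(1 2 8 3)(5 9 6); the longest has length 4.

4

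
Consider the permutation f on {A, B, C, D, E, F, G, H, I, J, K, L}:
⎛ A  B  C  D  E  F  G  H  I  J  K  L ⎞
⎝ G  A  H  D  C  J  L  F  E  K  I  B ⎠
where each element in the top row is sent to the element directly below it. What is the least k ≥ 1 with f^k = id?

Decomposing into disjoint cycles gives cycle lengths 7, 4, 1.
Since disjoint cycles commute, ord(f) = lcm(7, 4) = 28.

28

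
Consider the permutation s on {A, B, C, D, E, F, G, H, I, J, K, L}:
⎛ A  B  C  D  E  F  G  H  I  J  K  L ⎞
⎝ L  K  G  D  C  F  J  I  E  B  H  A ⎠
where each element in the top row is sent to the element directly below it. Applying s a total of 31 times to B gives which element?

J

Tracing B → K → … returns to B after 8 steps, so B lies in an 8-cycle (B K H I E C G J).
Powers repeat with period 8 on this cycle, and 31 mod 8 = 7, so s^31(B) = s^7(B).
Stepping 7 places around the cycle: B → K → H → I → E → C → G → J.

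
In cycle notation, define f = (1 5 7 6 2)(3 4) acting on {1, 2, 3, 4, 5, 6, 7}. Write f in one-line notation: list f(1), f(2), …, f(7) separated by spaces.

5 1 4 3 7 2 6

Image by image: 1↦5, 2↦1, 3↦4, 4↦3, 5↦7, 6↦2, 7↦6.
Listing these in domain order gives 5 1 4 3 7 2 6.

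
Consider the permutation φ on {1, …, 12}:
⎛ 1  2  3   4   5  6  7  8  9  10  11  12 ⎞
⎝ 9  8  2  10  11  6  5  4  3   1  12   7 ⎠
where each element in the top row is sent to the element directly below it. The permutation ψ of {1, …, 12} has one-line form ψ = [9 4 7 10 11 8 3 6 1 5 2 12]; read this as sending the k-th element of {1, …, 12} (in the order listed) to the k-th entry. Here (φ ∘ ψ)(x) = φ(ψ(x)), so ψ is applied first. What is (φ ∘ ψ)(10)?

First apply ψ: ψ(10) = 5, then φ(5) = 11. Thus (φ ∘ ψ)(10) = 11.

11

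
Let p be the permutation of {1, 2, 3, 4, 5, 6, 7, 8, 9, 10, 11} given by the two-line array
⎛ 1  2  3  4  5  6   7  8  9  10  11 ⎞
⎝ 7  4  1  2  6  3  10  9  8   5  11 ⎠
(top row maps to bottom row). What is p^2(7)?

5

Tracing 7 → 10 → … returns to 7 after 6 steps, so 7 lies in a 6-cycle (1, 7, 10, 5, 6, 3).
Advancing 2 steps from 7: 7 → 10 → 5.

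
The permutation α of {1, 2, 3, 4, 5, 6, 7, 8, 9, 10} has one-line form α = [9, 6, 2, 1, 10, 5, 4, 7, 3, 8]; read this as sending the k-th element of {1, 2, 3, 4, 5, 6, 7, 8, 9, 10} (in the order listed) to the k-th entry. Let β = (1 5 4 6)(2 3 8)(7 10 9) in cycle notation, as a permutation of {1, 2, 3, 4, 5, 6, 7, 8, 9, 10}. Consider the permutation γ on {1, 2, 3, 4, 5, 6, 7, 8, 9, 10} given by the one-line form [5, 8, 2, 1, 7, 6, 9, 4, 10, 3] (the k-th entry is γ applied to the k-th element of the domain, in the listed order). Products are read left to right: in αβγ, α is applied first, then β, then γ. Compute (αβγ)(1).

9

(αβγ)(1) = γ(β(α(1))). α(1) = 9, then β(9) = 7, then γ(7) = 9, so the result is 9.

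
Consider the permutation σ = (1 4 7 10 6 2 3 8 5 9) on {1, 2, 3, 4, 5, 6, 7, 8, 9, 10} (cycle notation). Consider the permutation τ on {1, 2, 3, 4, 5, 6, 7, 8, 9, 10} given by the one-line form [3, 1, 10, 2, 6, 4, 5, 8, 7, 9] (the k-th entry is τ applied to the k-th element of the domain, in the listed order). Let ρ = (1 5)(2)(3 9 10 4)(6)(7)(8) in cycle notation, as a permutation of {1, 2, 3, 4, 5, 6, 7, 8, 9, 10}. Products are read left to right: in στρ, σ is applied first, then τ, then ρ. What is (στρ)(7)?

Apply the permutations in order: σ(7) = 10, then τ(10) = 9, then ρ(9) = 10. So (στρ)(7) = 10.

10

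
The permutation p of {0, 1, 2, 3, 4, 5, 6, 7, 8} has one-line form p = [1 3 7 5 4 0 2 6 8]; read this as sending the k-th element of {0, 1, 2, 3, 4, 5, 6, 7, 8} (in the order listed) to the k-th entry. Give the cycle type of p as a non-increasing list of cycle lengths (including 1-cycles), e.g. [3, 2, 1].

The disjoint cycles are (0 1 3 5)(2 7 6)(4)(8), with lengths 4, 3, 1, 1 in non-increasing order.

[4, 3, 1, 1]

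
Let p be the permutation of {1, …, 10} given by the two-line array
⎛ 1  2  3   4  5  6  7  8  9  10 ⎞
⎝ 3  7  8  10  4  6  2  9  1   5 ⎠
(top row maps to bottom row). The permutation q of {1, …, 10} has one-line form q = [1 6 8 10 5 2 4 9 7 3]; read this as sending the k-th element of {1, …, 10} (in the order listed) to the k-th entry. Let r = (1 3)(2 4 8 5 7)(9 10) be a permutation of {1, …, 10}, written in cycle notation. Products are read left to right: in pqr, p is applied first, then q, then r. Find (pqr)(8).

Chase 8: p(8) = 9; q(9) = 7; r(7) = 2. Hence (pqr)(8) = 2.

2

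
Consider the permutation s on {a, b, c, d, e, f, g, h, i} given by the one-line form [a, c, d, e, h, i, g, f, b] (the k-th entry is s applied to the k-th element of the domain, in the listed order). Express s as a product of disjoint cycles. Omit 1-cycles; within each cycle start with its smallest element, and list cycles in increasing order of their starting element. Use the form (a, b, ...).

(b, c, d, e, h, f, i)

Start at b and follow images: b → c → d → e → h → f → i → b, giving the cycle (b, c, d, e, h, f, i).
Continuing from each remaining unvisited element yields (b, c, d, e, h, f, i).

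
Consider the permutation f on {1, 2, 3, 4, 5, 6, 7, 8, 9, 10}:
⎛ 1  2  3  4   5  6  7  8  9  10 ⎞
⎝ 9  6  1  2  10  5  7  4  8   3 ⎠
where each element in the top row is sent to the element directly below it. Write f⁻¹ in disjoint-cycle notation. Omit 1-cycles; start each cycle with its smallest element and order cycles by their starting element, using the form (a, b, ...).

(1, 3, 10, 5, 6, 2, 4, 8, 9)

The cycle decomposition of f is (1, 9, 8, 4, 2, 6, 5, 10, 3).
The inverse reverses every cycle; in canonical form, f⁻¹ = (1, 3, 10, 5, 6, 2, 4, 8, 9).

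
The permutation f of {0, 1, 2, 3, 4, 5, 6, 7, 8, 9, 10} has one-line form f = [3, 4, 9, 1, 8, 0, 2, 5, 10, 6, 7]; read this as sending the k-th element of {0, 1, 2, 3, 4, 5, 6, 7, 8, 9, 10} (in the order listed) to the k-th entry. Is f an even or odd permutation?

In disjoint-cycle form the cycle lengths are 8, 3.
A cycle of length ℓ contributes ℓ−1 transpositions, so f is a product of 7 + 2 = 9 transpositions — odd.

odd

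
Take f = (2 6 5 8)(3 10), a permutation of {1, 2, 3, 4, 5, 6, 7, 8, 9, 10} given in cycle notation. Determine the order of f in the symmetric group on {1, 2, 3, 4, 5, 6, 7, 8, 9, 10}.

4

The cycle type of f is (4, 2, 1, 1, 1, 1).
The order is lcm(4, 2) = 4.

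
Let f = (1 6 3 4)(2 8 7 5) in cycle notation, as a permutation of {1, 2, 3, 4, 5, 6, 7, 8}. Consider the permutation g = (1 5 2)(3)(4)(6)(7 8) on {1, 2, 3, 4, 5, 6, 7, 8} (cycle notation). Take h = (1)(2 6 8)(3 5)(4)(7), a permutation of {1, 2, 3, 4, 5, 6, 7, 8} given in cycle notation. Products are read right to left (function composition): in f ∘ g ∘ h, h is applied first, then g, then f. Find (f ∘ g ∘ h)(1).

Chase 1: h(1) = 1; g(1) = 5; f(5) = 2. Hence (f ∘ g ∘ h)(1) = 2.

2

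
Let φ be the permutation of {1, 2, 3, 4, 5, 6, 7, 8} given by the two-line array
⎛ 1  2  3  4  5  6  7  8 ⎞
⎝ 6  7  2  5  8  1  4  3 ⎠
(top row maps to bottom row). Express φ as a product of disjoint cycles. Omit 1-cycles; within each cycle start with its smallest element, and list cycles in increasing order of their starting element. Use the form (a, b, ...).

From 1: 1 → 6 → 1, closing the cycle (1, 6).
Continuing from each remaining unvisited element yields (1, 6)(2, 7, 4, 5, 8, 3).

(1, 6)(2, 7, 4, 5, 8, 3)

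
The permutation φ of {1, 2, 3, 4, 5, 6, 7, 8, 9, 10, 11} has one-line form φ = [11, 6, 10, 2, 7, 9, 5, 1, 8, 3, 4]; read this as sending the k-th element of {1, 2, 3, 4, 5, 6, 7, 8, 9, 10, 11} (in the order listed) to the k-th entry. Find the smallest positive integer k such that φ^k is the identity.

The disjoint-cycle form of φ has cycle lengths 7, 2, 2.
The order is lcm(7, 2, 2) = 14.

14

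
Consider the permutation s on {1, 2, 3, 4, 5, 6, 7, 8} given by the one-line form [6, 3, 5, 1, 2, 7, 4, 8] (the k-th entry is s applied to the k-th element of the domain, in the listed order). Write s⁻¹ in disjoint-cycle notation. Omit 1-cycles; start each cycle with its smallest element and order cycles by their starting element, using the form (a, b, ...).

(1, 4, 7, 6)(2, 5, 3)

The cycle decomposition of s is (1, 6, 7, 4)(2, 3, 5).
The inverse reverses every cycle; in canonical form, s⁻¹ = (1, 4, 7, 6)(2, 5, 3).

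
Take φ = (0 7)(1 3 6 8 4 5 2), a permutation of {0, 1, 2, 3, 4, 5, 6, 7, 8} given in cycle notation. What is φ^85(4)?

5

4 lies in the 7-cycle (1 3 6 8 4 5 2).
Since the cycle has length 7, φ^85 acts on it the same as φ^1 (85 mod 7 = 1).
Advancing 1 step from 4: 4 → 5.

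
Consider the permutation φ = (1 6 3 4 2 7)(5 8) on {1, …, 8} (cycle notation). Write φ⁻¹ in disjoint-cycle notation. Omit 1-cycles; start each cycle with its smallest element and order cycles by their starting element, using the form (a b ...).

If φ sends a → b within a cycle, φ⁻¹ sends b → a; equivalently, reverse each cycle.
Reversing each cycle of φ and rotating so the smallest element leads gives (1 7 2 4 3 6)(5 8).

(1 7 2 4 3 6)(5 8)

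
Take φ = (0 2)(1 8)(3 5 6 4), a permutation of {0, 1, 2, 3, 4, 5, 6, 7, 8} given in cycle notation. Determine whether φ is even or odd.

The cycle lengths are 4, 2, 2, 1.
A cycle is odd iff its length is even; φ has 3 even-length cycles, so sgn(φ) = (−1)^3 and φ is odd.

odd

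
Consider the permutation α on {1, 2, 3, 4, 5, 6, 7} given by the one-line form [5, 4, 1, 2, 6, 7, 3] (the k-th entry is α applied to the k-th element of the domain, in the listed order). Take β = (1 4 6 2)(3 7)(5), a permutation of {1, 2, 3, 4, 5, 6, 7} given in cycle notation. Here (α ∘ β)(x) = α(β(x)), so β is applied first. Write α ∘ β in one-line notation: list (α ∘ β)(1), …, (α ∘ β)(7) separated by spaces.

(α ∘ β)(x) = α(β(x)). Computing each image: α(β(1)) = α(4) = 2, α(β(2)) = α(1) = 5, α(β(3)) = α(7) = 3, α(β(4)) = α(6) = 7, α(β(5)) = α(5) = 6, α(β(6)) = α(2) = 4, α(β(7)) = α(3) = 1.
Hence α ∘ β = [2 5 3 7 6 4 1].

2 5 3 7 6 4 1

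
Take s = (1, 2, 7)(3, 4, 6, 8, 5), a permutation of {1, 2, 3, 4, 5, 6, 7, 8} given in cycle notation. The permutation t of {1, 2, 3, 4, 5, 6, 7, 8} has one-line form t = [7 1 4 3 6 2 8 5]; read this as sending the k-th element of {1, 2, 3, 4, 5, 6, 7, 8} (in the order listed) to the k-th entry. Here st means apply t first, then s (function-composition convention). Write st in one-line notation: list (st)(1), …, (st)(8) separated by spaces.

1 2 6 4 8 7 5 3

For each element, apply t then s: 1 → 7 → 1; 2 → 1 → 2; 3 → 4 → 6; 4 → 3 → 4; 5 → 6 → 8; 6 → 2 → 7; 7 → 8 → 5; 8 → 5 → 3.
Collecting the images, st = [1 2 6 4 8 7 5 3].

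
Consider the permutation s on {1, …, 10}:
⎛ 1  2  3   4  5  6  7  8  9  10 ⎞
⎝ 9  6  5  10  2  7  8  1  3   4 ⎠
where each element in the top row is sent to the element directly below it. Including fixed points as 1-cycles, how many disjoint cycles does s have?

2

The cycle decomposition is (1 9 3 5 2 6 7 8)(4 10), which has 2 cycles (counting 1-cycles).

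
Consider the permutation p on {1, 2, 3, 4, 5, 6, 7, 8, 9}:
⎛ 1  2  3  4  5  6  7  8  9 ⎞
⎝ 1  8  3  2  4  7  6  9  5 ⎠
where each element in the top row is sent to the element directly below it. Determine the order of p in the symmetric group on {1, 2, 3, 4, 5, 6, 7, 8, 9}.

10

Decomposing into disjoint cycles gives cycle lengths 5, 2, 1, 1.
The order of p is the least common multiple of its cycle lengths: lcm(5, 2) = 10.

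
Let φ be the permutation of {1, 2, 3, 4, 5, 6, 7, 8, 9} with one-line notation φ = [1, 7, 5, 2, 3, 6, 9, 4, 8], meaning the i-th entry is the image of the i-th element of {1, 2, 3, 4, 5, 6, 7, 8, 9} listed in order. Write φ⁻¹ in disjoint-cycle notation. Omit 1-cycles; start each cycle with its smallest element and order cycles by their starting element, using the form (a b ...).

(2 4 8 9 7)(3 5)

First write φ in disjoint cycles: (2 7 9 8 4)(3 5).
Reversing each cycle (and rotating so the smallest element leads) gives φ⁻¹ = (2 4 8 9 7)(3 5).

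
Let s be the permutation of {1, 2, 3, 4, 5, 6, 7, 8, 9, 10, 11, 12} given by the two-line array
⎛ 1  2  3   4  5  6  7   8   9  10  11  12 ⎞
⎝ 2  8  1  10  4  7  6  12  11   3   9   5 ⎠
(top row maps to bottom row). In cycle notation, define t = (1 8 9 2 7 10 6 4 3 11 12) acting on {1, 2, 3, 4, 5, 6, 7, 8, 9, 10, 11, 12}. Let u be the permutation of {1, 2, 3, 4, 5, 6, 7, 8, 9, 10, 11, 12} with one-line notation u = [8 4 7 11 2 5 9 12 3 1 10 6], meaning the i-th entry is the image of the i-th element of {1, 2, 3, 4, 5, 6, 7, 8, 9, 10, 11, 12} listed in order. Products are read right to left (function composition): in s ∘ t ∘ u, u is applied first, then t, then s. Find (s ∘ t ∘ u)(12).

10

Apply the permutations in order: u(12) = 6, then t(6) = 4, then s(4) = 10. So (s ∘ t ∘ u)(12) = 10.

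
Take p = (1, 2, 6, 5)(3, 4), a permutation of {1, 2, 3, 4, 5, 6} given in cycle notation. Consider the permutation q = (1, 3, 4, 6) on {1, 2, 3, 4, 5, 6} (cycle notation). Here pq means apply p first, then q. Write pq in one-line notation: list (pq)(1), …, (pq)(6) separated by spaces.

(pq)(x) = q(p(x)). Computing each image: q(p(1)) = q(2) = 2, q(p(2)) = q(6) = 1, q(p(3)) = q(4) = 6, q(p(4)) = q(3) = 4, q(p(5)) = q(1) = 3, q(p(6)) = q(5) = 5.
Hence pq = [2 1 6 4 3 5].

2 1 6 4 3 5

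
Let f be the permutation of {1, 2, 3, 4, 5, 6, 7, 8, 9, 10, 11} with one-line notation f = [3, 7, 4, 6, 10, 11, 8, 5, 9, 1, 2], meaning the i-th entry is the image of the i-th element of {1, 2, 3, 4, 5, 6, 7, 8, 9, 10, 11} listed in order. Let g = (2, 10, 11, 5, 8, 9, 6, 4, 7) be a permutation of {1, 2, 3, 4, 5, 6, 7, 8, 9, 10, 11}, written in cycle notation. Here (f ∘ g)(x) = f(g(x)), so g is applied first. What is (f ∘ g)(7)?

(f ∘ g)(7) = f(g(7)). g(7) = 2, then f(2) = 7. So (f ∘ g)(7) = 7.

7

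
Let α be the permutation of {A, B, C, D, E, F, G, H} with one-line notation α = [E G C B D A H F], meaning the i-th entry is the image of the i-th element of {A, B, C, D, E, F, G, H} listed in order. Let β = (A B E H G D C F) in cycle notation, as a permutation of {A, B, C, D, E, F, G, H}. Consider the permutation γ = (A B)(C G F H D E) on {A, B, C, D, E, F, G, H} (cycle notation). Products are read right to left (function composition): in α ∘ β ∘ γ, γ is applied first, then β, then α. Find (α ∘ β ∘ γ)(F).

Apply the permutations in order: γ(F) = H, then β(H) = G, then α(G) = H. So (α ∘ β ∘ γ)(F) = H.

H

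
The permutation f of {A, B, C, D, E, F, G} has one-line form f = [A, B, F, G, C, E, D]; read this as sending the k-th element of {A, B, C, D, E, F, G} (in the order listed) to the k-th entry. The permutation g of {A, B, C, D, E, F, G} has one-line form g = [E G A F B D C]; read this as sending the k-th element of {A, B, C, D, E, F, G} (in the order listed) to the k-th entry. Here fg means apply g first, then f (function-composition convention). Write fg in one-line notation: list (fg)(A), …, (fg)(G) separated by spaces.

(fg)(x) = f(g(x)). Computing each image: f(g(A)) = f(E) = C, f(g(B)) = f(G) = D, f(g(C)) = f(A) = A, f(g(D)) = f(F) = E, f(g(E)) = f(B) = B, f(g(F)) = f(D) = G, f(g(G)) = f(C) = F.
Hence fg = [C D A E B G F].

C D A E B G F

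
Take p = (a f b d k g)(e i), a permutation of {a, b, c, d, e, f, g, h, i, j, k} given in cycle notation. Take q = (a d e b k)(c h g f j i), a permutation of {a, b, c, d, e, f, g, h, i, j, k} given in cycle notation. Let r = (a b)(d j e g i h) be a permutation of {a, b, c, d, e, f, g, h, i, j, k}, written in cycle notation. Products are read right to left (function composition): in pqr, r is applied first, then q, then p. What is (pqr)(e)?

(pqr)(e) = p(q(r(e))). r(e) = g, then q(g) = f, then p(f) = b, so the result is b.

b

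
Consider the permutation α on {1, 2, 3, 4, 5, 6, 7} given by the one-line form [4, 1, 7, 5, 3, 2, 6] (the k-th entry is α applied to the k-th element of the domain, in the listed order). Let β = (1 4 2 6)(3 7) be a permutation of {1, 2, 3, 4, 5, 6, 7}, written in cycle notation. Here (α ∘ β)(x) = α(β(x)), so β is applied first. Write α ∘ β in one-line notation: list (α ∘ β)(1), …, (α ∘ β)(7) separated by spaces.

5 2 6 1 3 4 7

(α ∘ β)(x) = α(β(x)). Computing each image: α(β(1)) = α(4) = 5, α(β(2)) = α(6) = 2, α(β(3)) = α(7) = 6, α(β(4)) = α(2) = 1, α(β(5)) = α(5) = 3, α(β(6)) = α(1) = 4, α(β(7)) = α(3) = 7.
Hence α ∘ β = [5 2 6 1 3 4 7].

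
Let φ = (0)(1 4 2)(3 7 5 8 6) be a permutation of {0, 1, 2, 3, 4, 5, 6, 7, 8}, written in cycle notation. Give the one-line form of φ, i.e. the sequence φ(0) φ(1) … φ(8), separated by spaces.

Image by image: 0↦0, 1↦4, 2↦1, 3↦7, 4↦2, 5↦8, 6↦3, 7↦5, 8↦6.
Listing these in domain order gives 0 4 1 7 2 8 3 5 6.

0 4 1 7 2 8 3 5 6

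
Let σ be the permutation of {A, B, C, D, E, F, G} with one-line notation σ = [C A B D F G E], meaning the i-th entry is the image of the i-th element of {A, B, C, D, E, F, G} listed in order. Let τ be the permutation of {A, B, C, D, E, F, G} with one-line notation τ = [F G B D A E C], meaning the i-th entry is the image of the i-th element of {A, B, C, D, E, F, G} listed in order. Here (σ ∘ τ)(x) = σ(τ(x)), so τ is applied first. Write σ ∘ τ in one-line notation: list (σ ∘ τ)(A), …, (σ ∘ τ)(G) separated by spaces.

Chase each element through τ then σ: A → F → G; B → G → E; C → B → A; D → D → D; E → A → C; F → E → F; G → C → B.
So σ ∘ τ in one-line form is G E A D C F B.

G E A D C F B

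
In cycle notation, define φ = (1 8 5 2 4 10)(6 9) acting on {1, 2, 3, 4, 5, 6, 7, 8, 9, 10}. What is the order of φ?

The disjoint cycles have lengths 6, 2, 1, 1.
The order of φ is the least common multiple of its cycle lengths: lcm(6, 2) = 6.

6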